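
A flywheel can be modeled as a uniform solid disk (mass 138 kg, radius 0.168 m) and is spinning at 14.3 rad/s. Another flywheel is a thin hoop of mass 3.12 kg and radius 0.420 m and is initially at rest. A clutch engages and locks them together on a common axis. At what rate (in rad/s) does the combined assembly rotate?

|ω_f| ≈ 11.1 rad/s

No external torque acts about the common axis, so total angular momentum is conserved.
Moments of inertia: I_A = ½(138)(0.168)² = 1.947 kg·m²; I_B = (3.12)(0.420)² = 0.5504 kg·m².
Taking A's sense as positive: L = (1.947)(14.3) = 27.85 kg·m²·rad/s.
Combined I = 1.947 + 0.5504 = 2.498 kg·m².
ω_f = L / I = 27.85 / 2.498 = 11.15 rad/s.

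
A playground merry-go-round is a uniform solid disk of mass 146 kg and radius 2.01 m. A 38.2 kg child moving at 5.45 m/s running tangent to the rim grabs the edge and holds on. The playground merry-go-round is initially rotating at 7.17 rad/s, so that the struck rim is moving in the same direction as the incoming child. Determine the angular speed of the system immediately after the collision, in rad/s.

The axle reaction passes through the axle and exerts no torque about it; angular momentum about the axle is conserved through the impact.
I_p = ½(146)(2.01)² = 294.9 kg·m². Taking the sense of the child's angular momentum as positive, L_{child} = m v R = (38.2)(5.45)(2.01) = 418.5 kg·m²/s.
L_i = +I_p ω_p + m v R = +(294.9)(7.17) + 418.5 = 2533 kg·m²/s.
After sticking, I_f = I_p + m R² = 294.9 + (38.2)(2.01)² = 449.3 kg·m².
ω_f = L_i / I_f = 2533 / 449.3 = 5.638 rad/s.

|ω_f| ≈ 5.64 rad/s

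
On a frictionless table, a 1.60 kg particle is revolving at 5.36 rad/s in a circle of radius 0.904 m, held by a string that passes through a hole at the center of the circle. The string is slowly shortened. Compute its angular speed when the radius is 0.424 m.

ω₂ ≈ 24.4 rad/s

The constraining force is radial, so m r² ω about the center is conserved.
ω₂ = ω₁ (r₁/r₂)² = (5.36)(0.904/0.424)² = 24.37 rad/s.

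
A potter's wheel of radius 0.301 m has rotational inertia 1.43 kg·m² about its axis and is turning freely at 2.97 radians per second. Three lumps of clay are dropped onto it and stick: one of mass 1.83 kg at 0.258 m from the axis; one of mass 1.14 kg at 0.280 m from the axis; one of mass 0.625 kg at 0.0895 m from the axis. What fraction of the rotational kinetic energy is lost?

fraction ≈ 0.131

The added mass arrives with no angular momentum about the axis, and any external torque about the axis is negligible, so the system's angular momentum is conserved.
Added inertia Σmr² = (1.83)(0.258)² + (1.14)(0.280)² + (0.625)(0.0895)² = 0.2162 kg·m²; I_f = 1.430 + 0.2162 = 1.646 kg·m².
ω_f = I_p ω_i / I_f = (1.430)(2.97) / 1.646 = 2.580 rad/s.
KE_i = ½(1.430)(2.970 rad/s)² = 6.307 J; KE_f = ½(1.646)(2.580)² = 5.479 J.
Fraction lost = 0.1313.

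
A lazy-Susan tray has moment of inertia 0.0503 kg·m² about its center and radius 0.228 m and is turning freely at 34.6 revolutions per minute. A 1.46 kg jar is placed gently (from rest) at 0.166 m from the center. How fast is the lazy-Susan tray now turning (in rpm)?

ω_f ≈ 19.2 rpm

The added mass arrives with no angular momentum about the center, and any external torque about the center is negligible, so the system's angular momentum is conserved.
Added inertia Σmr² = (1.46)(0.166)² = 0.04023 kg·m²; I_f = 0.05030 + 0.04023 = 0.09053 kg·m².
ω_f = I_p ω_i / I_f = (0.05030)(34.6) / 0.09053 = 19.22 rpm.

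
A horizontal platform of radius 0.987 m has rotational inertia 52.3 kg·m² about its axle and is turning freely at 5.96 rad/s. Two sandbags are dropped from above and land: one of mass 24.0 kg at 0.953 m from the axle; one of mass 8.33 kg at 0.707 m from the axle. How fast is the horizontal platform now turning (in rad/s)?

The added mass arrives with no angular momentum about the axle, and any external torque about the axle is negligible, so the system's angular momentum is conserved.
Added inertia Σmr² = (24.0)(0.953)² + (8.33)(0.707)² = 25.96 kg·m²; I_f = 52.30 + 25.96 = 78.26 kg·m².
ω_f = I_p ω_i / I_f = (52.30)(5.96) / 78.26 = 3.983 rad/s.

ω_f ≈ 3.98 rad/s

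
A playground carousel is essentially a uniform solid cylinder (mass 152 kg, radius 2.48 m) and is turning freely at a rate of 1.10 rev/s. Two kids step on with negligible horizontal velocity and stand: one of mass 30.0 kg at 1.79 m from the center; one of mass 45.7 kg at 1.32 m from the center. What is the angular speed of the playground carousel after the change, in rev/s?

ω_f ≈ 0.799 rev/s

The added mass arrives with no angular momentum about the center, and any external torque about the center is negligible, so the system's angular momentum is conserved.
I_p = ½(152)(2.48)² = 467.4 kg·m².
Added inertia Σmr² = (30.0)(1.79)² + (45.7)(1.32)² = 175.8 kg·m²; I_f = 467.4 + 175.8 = 643.2 kg·m².
ω_f = I_p ω_i / I_f = (467.4)(1.10) / 643.2 = 0.7994 rev/s.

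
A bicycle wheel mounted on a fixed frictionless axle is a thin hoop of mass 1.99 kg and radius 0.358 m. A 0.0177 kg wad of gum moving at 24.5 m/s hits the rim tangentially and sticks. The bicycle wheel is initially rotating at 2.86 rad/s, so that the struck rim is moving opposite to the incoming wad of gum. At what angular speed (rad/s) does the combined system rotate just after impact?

About the axle the impulsive forces during the collision are internal, so angular momentum about that axis is conserved.
I_p = (1.99)(0.358)² = 0.2550 kg·m². Taking the sense of the wad of gum's angular momentum as positive, L_{wad} = m v R = (0.0177)(24.5)(0.358) = 0.1552 kg·m²/s.
L_i = −I_p ω_p + m v R = −(0.2550)(2.86) + 0.1552 = -0.5742 kg·m²/s.
After sticking, I_f = I_p + m R² = 0.2550 + (0.0177)(0.358)² = 0.2573 kg·m².
ω_f = L_i / I_f = -0.5742 / 0.2573 = -2.231 rad/s.

|ω_f| ≈ 2.23 rad/s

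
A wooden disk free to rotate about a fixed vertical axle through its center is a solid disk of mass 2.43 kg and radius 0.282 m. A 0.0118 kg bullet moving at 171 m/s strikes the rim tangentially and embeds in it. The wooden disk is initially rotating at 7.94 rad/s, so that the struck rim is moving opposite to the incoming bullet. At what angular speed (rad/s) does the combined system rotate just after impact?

|ω_f| ≈ 2.03 rad/s

The axle reaction passes through the axle and exerts no torque about it; angular momentum about the axle is conserved through the impact.
I_p = ½(2.43)(0.282)² = 0.09662 kg·m². Taking the sense of the bullet's angular momentum as positive, L_{bullet} = m v R = (0.0118)(171)(0.282) = 0.5690 kg·m²/s.
L_i = −I_p ω_p + m v R = −(0.09662)(7.94) + 0.5690 = -0.1982 kg·m²/s.
After sticking, I_f = I_p + m R² = 0.09662 + (0.0118)(0.282)² = 0.09756 kg·m².
ω_f = L_i / I_f = -0.1982 / 0.09756 = -2.031 rad/s.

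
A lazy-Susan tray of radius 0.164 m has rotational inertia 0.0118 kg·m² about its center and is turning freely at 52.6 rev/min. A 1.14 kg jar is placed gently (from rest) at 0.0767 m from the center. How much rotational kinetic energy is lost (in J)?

The added mass arrives with no angular momentum about the center, and any external torque about the center is negligible, so the system's angular momentum is conserved.
Added inertia Σmr² = (1.14)(0.0767)² = 0.006706 kg·m²; I_f = 0.01180 + 0.006706 = 0.01851 kg·m².
ω_f = I_p ω_i / I_f = (0.01180)(52.6) / 0.01851 = 33.54 rpm.
KE_i = ½(0.01180)(5.508 rad/s)² = 0.1790 J; KE_f = ½(0.01851)(3.512)² = 0.1141 J.

energy lost ≈ 0.0649 J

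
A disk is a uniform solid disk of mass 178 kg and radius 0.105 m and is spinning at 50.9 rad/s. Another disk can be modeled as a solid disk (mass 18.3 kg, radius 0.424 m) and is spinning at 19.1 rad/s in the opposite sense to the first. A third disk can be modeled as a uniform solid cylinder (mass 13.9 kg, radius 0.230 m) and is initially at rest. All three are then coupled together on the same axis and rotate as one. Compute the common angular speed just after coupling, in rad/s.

No external torque acts about the common axis, so total angular momentum is conserved.
Moments of inertia: I_A = ½(178)(0.105)² = 0.9812 kg·m²; I_B = ½(18.3)(0.424)² = 1.645 kg·m²; I_C = ½(13.9)(0.230)² = 0.3677 kg·m².
Taking A's sense as positive: L = (0.9812)(50.9) − (1.645)(19.1) = 18.53 kg·m²·rad/s.
Combined I = 0.9812 + 1.645 + 0.3677 = 2.994 kg·m².
ω_f = L / I = 18.53 / 2.994 = 6.188 rad/s.

|ω_f| ≈ 6.19 rad/s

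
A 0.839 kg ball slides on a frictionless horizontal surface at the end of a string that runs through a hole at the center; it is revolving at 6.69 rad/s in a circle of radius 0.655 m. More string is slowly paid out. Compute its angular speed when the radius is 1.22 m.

ω₂ ≈ 1.93 rad/s

The constraining force is radial, so m r² ω about the center is conserved.
ω₂ = ω₁ (r₁/r₂)² = (6.69)(0.655/1.22)² = 1.928 rad/s.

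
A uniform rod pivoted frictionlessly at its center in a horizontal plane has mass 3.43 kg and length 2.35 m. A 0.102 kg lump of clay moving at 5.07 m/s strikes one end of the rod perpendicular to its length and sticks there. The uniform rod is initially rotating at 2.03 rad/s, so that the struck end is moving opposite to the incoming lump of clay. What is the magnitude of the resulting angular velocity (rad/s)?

About the pivot the impulsive forces during the collision are internal, so angular momentum about that axis is conserved.
I_p = (1/12)(3.43)(2.35)² = 1.579 kg·m². Taking the sense of the lump of clay's angular momentum as positive, L_{lump} = m v R = (0.102)(5.07)(2.35/2) = 0.6076 kg·m²/s.
L_i = −I_p ω_p + m v R = −(1.579)(2.03) + 0.6076 = -2.597 kg·m²/s.
After sticking, I_f = I_p + m R² = 1.579 + (0.102)(2.35/2)² = 1.719 kg·m².
ω_f = L_i / I_f = -2.597 / 1.719 = -1.510 rad/s.

|ω_f| ≈ 1.51 rad/s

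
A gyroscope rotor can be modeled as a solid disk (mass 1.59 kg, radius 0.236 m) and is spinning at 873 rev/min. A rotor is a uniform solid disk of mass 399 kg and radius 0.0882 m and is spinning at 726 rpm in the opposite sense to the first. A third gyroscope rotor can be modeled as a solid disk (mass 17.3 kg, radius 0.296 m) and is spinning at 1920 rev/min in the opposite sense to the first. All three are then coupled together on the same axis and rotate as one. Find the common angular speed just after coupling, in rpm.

|ω_f| ≈ 1080 rpm

No external torque acts about the common axis, so total angular momentum is conserved.
Moments of inertia: I_A = ½(1.59)(0.236)² = 0.04428 kg·m²; I_B = ½(399)(0.0882)² = 1.552 kg·m²; I_C = ½(17.3)(0.296)² = 0.7579 kg·m².
Taking A's sense as positive: L = (0.04428)(873) − (1.552)(726) − (0.7579)(1920) = -2543 kg·m²·rpm.
Combined I = 0.04428 + 1.552 + 0.7579 = 2.354 kg·m².
ω_f = L / I = -2543 / 2.354 = -1080 rpm.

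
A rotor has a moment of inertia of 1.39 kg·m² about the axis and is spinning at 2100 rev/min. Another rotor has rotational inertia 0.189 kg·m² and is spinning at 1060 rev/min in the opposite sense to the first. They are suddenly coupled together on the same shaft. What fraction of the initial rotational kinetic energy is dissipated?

fraction ≈ 0.262

No external torque acts about the common axis, so total angular momentum is conserved.
Taking A's sense as positive: L = (1.390)(2100) − (0.1890)(1060) = 2719 kg·m²·rpm.
Combined I = 1.390 + 0.1890 = 1.579 kg·m².
ω_f = L / I = 2719 / 1.579 = 1722 rpm.
KE_i = ½ΣIω² = 34780 J; KE_f = ½(1.579)(180.3)² = 25670 J.
Fraction dissipated = (KE_i − KE_f)/KE_i = 0.2620.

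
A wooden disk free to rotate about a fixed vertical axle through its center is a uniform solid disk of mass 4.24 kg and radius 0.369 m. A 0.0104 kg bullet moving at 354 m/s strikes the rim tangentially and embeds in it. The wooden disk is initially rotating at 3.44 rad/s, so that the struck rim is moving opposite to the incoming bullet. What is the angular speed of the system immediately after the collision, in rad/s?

|ω_f| ≈ 1.26 rad/s

About the axle the impulsive forces during the collision are internal, so angular momentum about that axis is conserved.
I_p = ½(4.24)(0.369)² = 0.2887 kg·m². Taking the sense of the bullet's angular momentum as positive, L_{bullet} = m v R = (0.0104)(354)(0.369) = 1.359 kg·m²/s.
L_i = −I_p ω_p + m v R = −(0.2887)(3.44) + 1.359 = 0.3655 kg·m²/s.
After sticking, I_f = I_p + m R² = 0.2887 + (0.0104)(0.369)² = 0.2901 kg·m².
ω_f = L_i / I_f = 0.3655 / 0.2901 = 1.260 rad/s.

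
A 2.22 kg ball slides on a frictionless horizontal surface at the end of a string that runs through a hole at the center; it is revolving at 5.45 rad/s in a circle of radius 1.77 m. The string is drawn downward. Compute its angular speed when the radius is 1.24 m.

ω₂ ≈ 11.1 rad/s

The constraining force is radial, so m r² ω about the center is conserved.
ω₂ = ω₁ (r₁/r₂)² = (5.45)(1.77/1.24)² = 11.10 rad/s.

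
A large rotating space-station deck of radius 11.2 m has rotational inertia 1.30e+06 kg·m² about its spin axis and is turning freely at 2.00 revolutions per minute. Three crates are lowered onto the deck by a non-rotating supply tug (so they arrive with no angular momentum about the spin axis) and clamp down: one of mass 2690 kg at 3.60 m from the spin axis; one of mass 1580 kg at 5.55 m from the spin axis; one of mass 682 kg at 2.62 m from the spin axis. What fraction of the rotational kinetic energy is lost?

No external torque acts about the spin axis; L_before = L_after.
Added inertia Σmr² = (2690)(3.60)² + (1580)(5.55)² + (682)(2.62)² = 88210 kg·m²; I_f = 1.300e+06 + 88210 = 1.388e+06 kg·m².
ω_f = I_p ω_i / I_f = (1.300e+06)(2.00) / 1.388e+06 = 1.873 rpm.
KE_i = ½(1.300e+06)(0.2094 rad/s)² = 28510 J; KE_f = ½(1.388e+06)(0.1961)² = 26700 J.
Fraction lost = 0.06354.

fraction ≈ 0.0635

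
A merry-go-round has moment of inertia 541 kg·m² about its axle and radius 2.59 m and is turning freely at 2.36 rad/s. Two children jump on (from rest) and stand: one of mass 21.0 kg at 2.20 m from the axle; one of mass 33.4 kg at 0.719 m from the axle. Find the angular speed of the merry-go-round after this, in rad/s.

No external torque acts about the axle; L_before = L_after.
Added inertia Σmr² = (21.0)(2.20)² + (33.4)(0.719)² = 118.9 kg·m²; I_f = 541.0 + 118.9 = 659.9 kg·m².
ω_f = I_p ω_i / I_f = (541.0)(2.36) / 659.9 = 1.935 rad/s.

ω_f ≈ 1.93 rad/s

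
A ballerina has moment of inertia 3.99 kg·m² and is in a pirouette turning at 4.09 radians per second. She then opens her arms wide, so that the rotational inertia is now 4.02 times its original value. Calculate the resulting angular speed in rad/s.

ω₂ ≈ 1.02 rad/s

No external torque acts about the spin axis, so angular momentum is conserved.
I₂ = 4.02 × 3.99 = 16.04 kg·m².
ω₂ = I₁ω₁ / I₂ = (3.990)(4.09 rad/s) / (16.04) = 1.017 rad/s.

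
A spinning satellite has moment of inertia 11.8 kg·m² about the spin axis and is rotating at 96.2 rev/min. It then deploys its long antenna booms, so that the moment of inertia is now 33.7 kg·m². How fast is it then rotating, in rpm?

ω₂ ≈ 33.7 rpm

With no external torque about the axis, L is conserved: I₁ω₁ = I₂ω₂.
ω₂ = I₁ω₁ / I₂ = (11.80)(96.2 rpm) / (33.70) = 33.68 rpm.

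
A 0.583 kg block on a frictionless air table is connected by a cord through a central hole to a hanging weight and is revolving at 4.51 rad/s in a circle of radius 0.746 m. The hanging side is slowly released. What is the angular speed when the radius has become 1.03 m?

ω₂ ≈ 2.37 rad/s

The constraining force is radial, so m r² ω about the center is conserved.
ω₂ = ω₁ (r₁/r₂)² = (4.51)(0.746/1.03)² = 2.366 rad/s.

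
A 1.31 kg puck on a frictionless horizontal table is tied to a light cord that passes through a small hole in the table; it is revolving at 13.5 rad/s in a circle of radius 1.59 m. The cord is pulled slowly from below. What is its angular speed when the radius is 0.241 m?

ω₂ ≈ 588 rad/s

The constraining force is radial, so m r² ω about the center is conserved.
ω₂ = ω₁ (r₁/r₂)² = (13.5)(1.59/0.241)² = 587.6 rad/s.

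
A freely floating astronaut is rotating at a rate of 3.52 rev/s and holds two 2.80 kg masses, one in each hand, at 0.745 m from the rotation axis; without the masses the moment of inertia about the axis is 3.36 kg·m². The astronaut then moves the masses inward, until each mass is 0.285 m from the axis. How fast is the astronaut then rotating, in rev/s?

With no external torque about the axis, L is conserved: I₁ω₁ = I₂ω₂.
I₁ = 3.36 + 2(2.80)(0.745)² = 6.468 kg·m²; I₂ = 3.36 + 2(2.80)(0.285)² = 3.815 kg·m².
ω₂ = I₁ω₁ / I₂ = (6.468)(3.52 rev/s) / (3.815) = 5.968 rev/s.

ω₂ ≈ 5.97 rev/s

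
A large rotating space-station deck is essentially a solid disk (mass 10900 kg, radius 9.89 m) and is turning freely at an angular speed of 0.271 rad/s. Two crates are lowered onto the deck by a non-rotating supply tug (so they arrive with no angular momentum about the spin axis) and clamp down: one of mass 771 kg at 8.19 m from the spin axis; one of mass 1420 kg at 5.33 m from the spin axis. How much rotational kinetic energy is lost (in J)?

The added mass arrives with no angular momentum about the spin axis, and any external torque about the spin axis is negligible, so the system's angular momentum is conserved.
I_p = ½(10900)(9.89)² = 5.331e+05 kg·m².
Added inertia Σmr² = (771)(8.19)² + (1420)(5.33)² = 92060 kg·m²; I_f = 5.331e+05 + 92060 = 6.251e+05 kg·m².
ω_f = I_p ω_i / I_f = (5.331e+05)(0.271) / 6.251e+05 = 0.2311 rad/s.
KE_i = ½(5.331e+05)(0.2710 rad/s)² = 19570 J; KE_f = ½(6.251e+05)(0.2311)² = 16690 J.

energy lost ≈ 2880 J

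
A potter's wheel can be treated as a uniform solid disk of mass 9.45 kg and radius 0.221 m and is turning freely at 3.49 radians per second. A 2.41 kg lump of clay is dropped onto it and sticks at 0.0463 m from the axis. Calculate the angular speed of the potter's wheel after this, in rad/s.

No external torque acts about the axis; L_before = L_after.
I_p = ½(9.45)(0.221)² = 0.2308 kg·m².
Added inertia Σmr² = (2.41)(0.0463)² = 0.005166 kg·m²; I_f = 0.2308 + 0.005166 = 0.2359 kg·m².
ω_f = I_p ω_i / I_f = (0.2308)(3.49) / 0.2359 = 3.414 rad/s.

ω_f ≈ 3.41 rad/s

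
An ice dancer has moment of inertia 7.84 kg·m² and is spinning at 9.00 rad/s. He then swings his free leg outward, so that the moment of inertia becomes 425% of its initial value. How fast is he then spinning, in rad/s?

ω₂ ≈ 2.12 rad/s

No external torque acts about the spin axis, so angular momentum is conserved.
I₂ = 4.25 × 7.84 = 33.32 kg·m².
ω₂ = I₁ω₁ / I₂ = (7.840)(9.00 rad/s) / (33.32) = 2.118 rad/s.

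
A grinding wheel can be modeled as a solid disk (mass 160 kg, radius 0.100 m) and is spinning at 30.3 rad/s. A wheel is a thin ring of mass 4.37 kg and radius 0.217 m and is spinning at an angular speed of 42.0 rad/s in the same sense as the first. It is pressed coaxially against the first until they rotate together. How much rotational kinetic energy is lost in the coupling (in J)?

No external torque acts about the common axis, so total angular momentum is conserved.
Moments of inertia: I_A = ½(160)(0.100)² = 0.8000 kg·m²; I_B = (4.37)(0.217)² = 0.2058 kg·m².
Taking A's sense as positive: L = (0.8000)(30.3) + (0.2058)(42.0) = 32.88 kg·m²·rad/s.
Combined I = 0.8000 + 0.2058 = 1.006 kg·m².
ω_f = L / I = 32.88 / 1.006 = 32.69 rad/s.
KE_i = ½ΣIω² = 548.7 J; KE_f = ½(1.006)(32.69)² = 537.5 J.

ΔKE lost ≈ 11.2 J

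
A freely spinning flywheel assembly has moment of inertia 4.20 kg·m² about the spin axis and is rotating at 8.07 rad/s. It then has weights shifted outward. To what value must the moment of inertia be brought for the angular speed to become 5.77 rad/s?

Angular momentum about the spin axis is conserved since the torque about it is zero.
I₂ = I₁ω₁ / ω₂ = (4.20)(8.07) / (5.77) = 5.874 kg·m².

I₂ ≈ 5.87 kg·m²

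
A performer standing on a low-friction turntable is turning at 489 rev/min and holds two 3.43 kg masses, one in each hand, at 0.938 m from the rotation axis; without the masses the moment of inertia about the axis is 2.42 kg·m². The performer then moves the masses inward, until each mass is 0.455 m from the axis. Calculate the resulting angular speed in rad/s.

ω₂ ≈ 113 rad/s

No external torque acts about the spin axis, so angular momentum is conserved.
I₁ = 2.42 + 2(3.43)(0.938)² = 8.456 kg·m²; I₂ = 2.42 + 2(3.43)(0.455)² = 3.840 kg·m².
ω₂ = I₁ω₁ / I₂ = (8.456)(489 rpm) / (3.840) = 1077 rpm = 112.8 rad/s.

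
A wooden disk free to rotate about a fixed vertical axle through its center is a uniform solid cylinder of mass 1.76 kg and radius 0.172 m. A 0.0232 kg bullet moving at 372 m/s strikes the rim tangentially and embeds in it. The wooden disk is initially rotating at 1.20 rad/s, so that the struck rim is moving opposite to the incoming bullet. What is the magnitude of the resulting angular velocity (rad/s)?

|ω_f| ≈ 54.4 rad/s

About the axle the impulsive forces during the collision are internal, so angular momentum about that axis is conserved.
I_p = ½(1.76)(0.172)² = 0.02603 kg·m². Taking the sense of the bullet's angular momentum as positive, L_{bullet} = m v R = (0.0232)(372)(0.172) = 1.484 kg·m²/s.
L_i = −I_p ω_p + m v R = −(0.02603)(1.20) + 1.484 = 1.453 kg·m²/s.
After sticking, I_f = I_p + m R² = 0.02603 + (0.0232)(0.172)² = 0.02672 kg·m².
ω_f = L_i / I_f = 1.453 / 0.02672 = 54.39 rad/s.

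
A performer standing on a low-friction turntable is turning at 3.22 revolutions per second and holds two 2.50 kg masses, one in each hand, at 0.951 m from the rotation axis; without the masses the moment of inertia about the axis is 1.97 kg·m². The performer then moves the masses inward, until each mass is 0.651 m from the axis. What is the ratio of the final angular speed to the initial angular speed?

ω₂/ω₁ ≈ 1.59

No external torque acts about the spin axis, so angular momentum is conserved.
I₁ = 1.97 + 2(2.50)(0.951)² = 6.492 kg·m²; I₂ = 1.97 + 2(2.50)(0.651)² = 4.089 kg·m².
ω₂/ω₁ = I₁/I₂ = 6.492 / 4.089 = 1.588.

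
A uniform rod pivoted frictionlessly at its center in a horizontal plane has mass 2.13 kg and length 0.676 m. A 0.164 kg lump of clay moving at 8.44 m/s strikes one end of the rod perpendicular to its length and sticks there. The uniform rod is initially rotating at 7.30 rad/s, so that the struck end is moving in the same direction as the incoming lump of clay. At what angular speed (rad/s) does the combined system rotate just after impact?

|ω_f| ≈ 10.6 rad/s

About the pivot the impulsive forces during the collision are internal, so angular momentum about that axis is conserved.
I_p = (1/12)(2.13)(0.676)² = 0.08111 kg·m². Taking the sense of the lump of clay's angular momentum as positive, L_{lump} = m v R = (0.164)(8.44)(0.676/2) = 0.4678 kg·m²/s.
L_i = +I_p ω_p + m v R = +(0.08111)(7.30) + 0.4678 = 1.060 kg·m²/s.
After sticking, I_f = I_p + m R² = 0.08111 + (0.164)(0.676/2)² = 0.09985 kg·m².
ω_f = L_i / I_f = 1.060 / 0.09985 = 10.62 rad/s.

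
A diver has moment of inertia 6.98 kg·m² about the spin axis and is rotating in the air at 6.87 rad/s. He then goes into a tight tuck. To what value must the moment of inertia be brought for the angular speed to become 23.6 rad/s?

With no external torque about the axis, L is conserved: I₁ω₁ = I₂ω₂.
I₂ = I₁ω₁ / ω₂ = (6.98)(6.87) / (23.6) = 2.032 kg·m².

I₂ ≈ 2.03 kg·m²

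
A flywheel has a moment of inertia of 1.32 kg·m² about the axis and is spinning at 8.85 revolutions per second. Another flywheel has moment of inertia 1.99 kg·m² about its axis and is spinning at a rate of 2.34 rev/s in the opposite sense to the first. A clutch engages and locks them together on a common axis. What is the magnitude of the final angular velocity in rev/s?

|ω_f| ≈ 2.12 rev/s

The coupling torques are internal; angular momentum about the shared axis is conserved.
Taking A's sense as positive: L = (1.320)(8.85) − (1.990)(2.34) = 7.025 kg·m²·rev/s.
Combined I = 1.320 + 1.990 = 3.310 kg·m².
ω_f = L / I = 7.025 / 3.310 = 2.122 rev/s.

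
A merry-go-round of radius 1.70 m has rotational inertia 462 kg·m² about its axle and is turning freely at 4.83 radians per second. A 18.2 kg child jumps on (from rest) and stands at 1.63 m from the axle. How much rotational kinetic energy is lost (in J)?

energy lost ≈ 511 J

The added mass arrives with no angular momentum about the axle, and any external torque about the axle is negligible, so the system's angular momentum is conserved.
Added inertia Σmr² = (18.2)(1.63)² = 48.36 kg·m²; I_f = 462.0 + 48.36 = 510.4 kg·m².
ω_f = I_p ω_i / I_f = (462.0)(4.83) / 510.4 = 4.372 rad/s.
KE_i = ½(462.0)(4.830 rad/s)² = 5389 J; KE_f = ½(510.4)(4.372)² = 4878 J.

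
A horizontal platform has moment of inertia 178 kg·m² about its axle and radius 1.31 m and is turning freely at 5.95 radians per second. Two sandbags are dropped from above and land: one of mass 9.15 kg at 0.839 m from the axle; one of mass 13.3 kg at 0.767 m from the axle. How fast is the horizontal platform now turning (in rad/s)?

ω_f ≈ 5.51 rad/s

No external torque acts about the axle; L_before = L_after.
Added inertia Σmr² = (9.15)(0.839)² + (13.3)(0.767)² = 14.27 kg·m²; I_f = 178.0 + 14.27 = 192.3 kg·m².
ω_f = I_p ω_i / I_f = (178.0)(5.95) / 192.3 = 5.509 rad/s.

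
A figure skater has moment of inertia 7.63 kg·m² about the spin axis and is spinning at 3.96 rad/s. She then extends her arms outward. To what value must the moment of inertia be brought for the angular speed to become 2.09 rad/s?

I₂ ≈ 14.5 kg·m²

No external torque acts about the spin axis, so angular momentum is conserved.
I₂ = I₁ω₁ / ω₂ = (7.63)(3.96) / (2.09) = 14.46 kg·m².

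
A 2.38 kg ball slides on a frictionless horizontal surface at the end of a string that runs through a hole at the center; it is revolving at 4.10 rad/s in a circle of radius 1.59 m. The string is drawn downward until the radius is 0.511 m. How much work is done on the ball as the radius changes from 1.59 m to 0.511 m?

W ≈ 439 J

The constraining force is radial, so m r² ω about the center is conserved.
ω₂ = ω₁ (r₁/r₂)² = (4.10)(1.59/0.511)² = 39.70 rad/s.
W = ΔKE = ½m(v₂² − v₁²) = 439.1 J.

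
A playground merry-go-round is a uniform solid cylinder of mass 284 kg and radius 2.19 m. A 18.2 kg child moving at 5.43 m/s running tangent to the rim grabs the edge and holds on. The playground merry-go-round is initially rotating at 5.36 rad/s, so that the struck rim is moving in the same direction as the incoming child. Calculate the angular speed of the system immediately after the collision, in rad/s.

About the axle the impulsive forces during the collision are internal, so angular momentum about that axis is conserved.
I_p = ½(284)(2.19)² = 681.0 kg·m². Taking the sense of the child's angular momentum as positive, L_{child} = m v R = (18.2)(5.43)(2.19) = 216.4 kg·m²/s.
L_i = +I_p ω_p + m v R = +(681.0)(5.36) + 216.4 = 3867 kg·m²/s.
After sticking, I_f = I_p + m R² = 681.0 + (18.2)(2.19)² = 768.3 kg·m².
ω_f = L_i / I_f = 3867 / 768.3 = 5.033 rad/s.

|ω_f| ≈ 5.03 rad/s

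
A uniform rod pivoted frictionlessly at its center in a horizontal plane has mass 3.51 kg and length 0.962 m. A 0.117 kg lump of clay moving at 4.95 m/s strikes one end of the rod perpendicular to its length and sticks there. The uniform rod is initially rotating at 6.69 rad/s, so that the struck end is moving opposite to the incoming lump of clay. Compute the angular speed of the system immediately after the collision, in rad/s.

About the pivot the impulsive forces during the collision are internal, so angular momentum about that axis is conserved.
I_p = (1/12)(3.51)(0.962)² = 0.2707 kg·m². Taking the sense of the lump of clay's angular momentum as positive, L_{lump} = m v R = (0.117)(4.95)(0.962/2) = 0.2786 kg·m²/s.
L_i = −I_p ω_p + m v R = −(0.2707)(6.69) + 0.2786 = -1.532 kg·m²/s.
After sticking, I_f = I_p + m R² = 0.2707 + (0.117)(0.962/2)² = 0.2978 kg·m².
ω_f = L_i / I_f = -1.532 / 0.2978 = -5.146 rad/s.

|ω_f| ≈ 5.15 rad/s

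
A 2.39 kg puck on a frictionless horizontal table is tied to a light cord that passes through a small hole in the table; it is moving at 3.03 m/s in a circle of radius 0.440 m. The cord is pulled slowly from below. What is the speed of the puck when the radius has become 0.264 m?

Central (radial) force ⇒ zero torque about the center ⇒ m v r is constant.
v₂ = v₁ r₁ / r₂ = (3.03)(0.440) / (0.264) = 5.050 m/s.

v₂ ≈ 5.05 m/s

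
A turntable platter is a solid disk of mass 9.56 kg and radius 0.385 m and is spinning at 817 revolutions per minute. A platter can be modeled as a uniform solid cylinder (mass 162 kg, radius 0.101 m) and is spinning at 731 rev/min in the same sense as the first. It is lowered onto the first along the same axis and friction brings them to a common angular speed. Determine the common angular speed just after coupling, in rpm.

|ω_f| ≈ 771 rpm

The coupling torques are internal; angular momentum about the shared axis is conserved.
Moments of inertia: I_A = ½(9.56)(0.385)² = 0.7085 kg·m²; I_B = ½(162)(0.101)² = 0.8263 kg·m².
Taking A's sense as positive: L = (0.7085)(817) + (0.8263)(731) = 1183 kg·m²·rpm.
Combined I = 0.7085 + 0.8263 = 1.535 kg·m².
ω_f = L / I = 1183 / 1.535 = 770.7 rpm.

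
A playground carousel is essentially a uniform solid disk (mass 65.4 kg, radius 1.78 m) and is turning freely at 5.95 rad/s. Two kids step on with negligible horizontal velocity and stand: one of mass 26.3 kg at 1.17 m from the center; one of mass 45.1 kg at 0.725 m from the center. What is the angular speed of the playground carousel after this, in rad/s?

ω_f ≈ 3.77 rad/s

No external torque acts about the center; L_before = L_after.
I_p = ½(65.4)(1.78)² = 103.6 kg·m².
Added inertia Σmr² = (26.3)(1.17)² + (45.1)(0.725)² = 59.71 kg·m²; I_f = 103.6 + 59.71 = 163.3 kg·m².
ω_f = I_p ω_i / I_f = (103.6)(5.95) / 163.3 = 3.775 rad/s.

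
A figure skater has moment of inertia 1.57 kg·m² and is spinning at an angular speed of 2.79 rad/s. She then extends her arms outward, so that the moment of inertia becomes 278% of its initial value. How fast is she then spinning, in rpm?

Angular momentum about the spin axis is conserved since the torque about it is zero.
I₂ = 2.78 × 1.57 = 4.365 kg·m².
ω₂ = I₁ω₁ / I₂ = (1.570)(2.79 rad/s) / (4.365) = 1.004 rad/s = 9.584 rpm.

ω₂ ≈ 9.58 rpm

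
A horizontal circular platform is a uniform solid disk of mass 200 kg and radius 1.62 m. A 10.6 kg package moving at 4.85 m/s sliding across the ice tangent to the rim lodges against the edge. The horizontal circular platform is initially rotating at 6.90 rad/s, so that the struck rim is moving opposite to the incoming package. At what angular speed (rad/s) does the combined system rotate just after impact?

|ω_f| ≈ 5.95 rad/s

The axle reaction passes through the central axle and exerts no torque about it; angular momentum about the central axle is conserved through the impact.
I_p = ½(200)(1.62)² = 262.4 kg·m². Taking the sense of the package's angular momentum as positive, L_{package} = m v R = (10.6)(4.85)(1.62) = 83.28 kg·m²/s.
L_i = −I_p ω_p + m v R = −(262.4)(6.90) + 83.28 = -1728 kg·m²/s.
After sticking, I_f = I_p + m R² = 262.4 + (10.6)(1.62)² = 290.3 kg·m².
ω_f = L_i / I_f = -1728 / 290.3 = -5.952 rad/s.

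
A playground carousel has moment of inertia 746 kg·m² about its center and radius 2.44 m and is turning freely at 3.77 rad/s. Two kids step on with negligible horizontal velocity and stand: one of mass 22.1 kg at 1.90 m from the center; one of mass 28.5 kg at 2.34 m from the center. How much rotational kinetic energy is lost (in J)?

energy lost ≈ 1270 J

No external torque acts about the center; L_before = L_after.
Added inertia Σmr² = (22.1)(1.90)² + (28.5)(2.34)² = 235.8 kg·m²; I_f = 746.0 + 235.8 = 981.8 kg·m².
ω_f = I_p ω_i / I_f = (746.0)(3.77) / 981.8 = 2.864 rad/s.
KE_i = ½(746.0)(3.770 rad/s)² = 5301 J; KE_f = ½(981.8)(2.864)² = 4028 J.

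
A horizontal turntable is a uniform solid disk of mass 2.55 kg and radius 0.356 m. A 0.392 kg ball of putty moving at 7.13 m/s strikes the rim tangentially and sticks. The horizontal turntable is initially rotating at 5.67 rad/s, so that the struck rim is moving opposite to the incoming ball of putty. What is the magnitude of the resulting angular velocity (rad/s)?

|ω_f| ≈ 0.373 rad/s

About the axle the impulsive forces during the collision are internal, so angular momentum about that axis is conserved.
I_p = ½(2.55)(0.356)² = 0.1616 kg·m². Taking the sense of the ball of putty's angular momentum as positive, L_{ball} = m v R = (0.392)(7.13)(0.356) = 0.9950 kg·m²/s.
L_i = −I_p ω_p + m v R = −(0.1616)(5.67) + 0.9950 = 0.07880 kg·m²/s.
After sticking, I_f = I_p + m R² = 0.1616 + (0.392)(0.356)² = 0.2113 kg·m².
ω_f = L_i / I_f = 0.07880 / 0.2113 = 0.3730 rad/s.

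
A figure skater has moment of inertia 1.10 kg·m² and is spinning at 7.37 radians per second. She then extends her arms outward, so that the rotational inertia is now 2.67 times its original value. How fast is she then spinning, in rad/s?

Angular momentum about the spin axis is conserved since the torque about it is zero.
I₂ = 2.67 × 1.10 = 2.937 kg·m².
ω₂ = I₁ω₁ / I₂ = (1.100)(7.37 rad/s) / (2.937) = 2.760 rad/s.

ω₂ ≈ 2.76 rad/s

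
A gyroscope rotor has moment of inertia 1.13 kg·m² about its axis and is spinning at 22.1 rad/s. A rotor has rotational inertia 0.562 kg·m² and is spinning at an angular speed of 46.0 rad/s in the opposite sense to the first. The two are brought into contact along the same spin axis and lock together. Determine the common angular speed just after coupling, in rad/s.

No external torque acts about the common axis, so total angular momentum is conserved.
Taking A's sense as positive: L = (1.130)(22.1) − (0.5620)(46.0) = -0.8790 kg·m²·rad/s.
Combined I = 1.130 + 0.5620 = 1.692 kg·m².
ω_f = L / I = -0.8790 / 1.692 = -0.5195 rad/s.

|ω_f| ≈ 0.520 rad/s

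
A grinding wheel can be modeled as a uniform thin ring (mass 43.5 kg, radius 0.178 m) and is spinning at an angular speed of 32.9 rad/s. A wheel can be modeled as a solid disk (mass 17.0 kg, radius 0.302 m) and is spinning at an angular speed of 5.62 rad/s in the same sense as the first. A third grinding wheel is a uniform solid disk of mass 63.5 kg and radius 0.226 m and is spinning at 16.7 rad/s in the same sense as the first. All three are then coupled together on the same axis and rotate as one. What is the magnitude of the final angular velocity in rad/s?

The coupling torques are internal; angular momentum about the shared axis is conserved.
Moments of inertia: I_A = (43.5)(0.178)² = 1.378 kg·m²; I_B = ½(17.0)(0.302)² = 0.7752 kg·m²; I_C = ½(63.5)(0.226)² = 1.622 kg·m².
Taking A's sense as positive: L = (1.378)(32.9) + (0.7752)(5.62) + (1.622)(16.7) = 76.78 kg·m²·rad/s.
Combined I = 1.378 + 0.7752 + 1.622 = 3.775 kg·m².
ω_f = L / I = 76.78 / 3.775 = 20.34 rad/s.

|ω_f| ≈ 20.3 rad/s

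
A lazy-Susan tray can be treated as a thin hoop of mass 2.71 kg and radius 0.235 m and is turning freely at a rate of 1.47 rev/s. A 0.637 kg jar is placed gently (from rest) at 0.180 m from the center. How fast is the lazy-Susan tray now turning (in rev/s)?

ω_f ≈ 1.29 rev/s

No external torque acts about the center; L_before = L_after.
I_p = (2.71)(0.235)² = 0.1497 kg·m².
Added inertia Σmr² = (0.637)(0.180)² = 0.02064 kg·m²; I_f = 0.1497 + 0.02064 = 0.1703 kg·m².
ω_f = I_p ω_i / I_f = (0.1497)(1.47) / 0.1703 = 1.292 rev/s.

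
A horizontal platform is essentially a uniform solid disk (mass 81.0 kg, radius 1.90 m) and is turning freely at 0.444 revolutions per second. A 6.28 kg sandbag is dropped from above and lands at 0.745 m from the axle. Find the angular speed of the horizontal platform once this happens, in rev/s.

The added mass arrives with no angular momentum about the axle, and any external torque about the axle is negligible, so the system's angular momentum is conserved.
I_p = ½(81.0)(1.90)² = 146.2 kg·m².
Added inertia Σmr² = (6.28)(0.745)² = 3.486 kg·m²; I_f = 146.2 + 3.486 = 149.7 kg·m².
ω_f = I_p ω_i / I_f = (146.2)(0.444) / 149.7 = 0.4337 rev/s.

ω_f ≈ 0.434 rev/s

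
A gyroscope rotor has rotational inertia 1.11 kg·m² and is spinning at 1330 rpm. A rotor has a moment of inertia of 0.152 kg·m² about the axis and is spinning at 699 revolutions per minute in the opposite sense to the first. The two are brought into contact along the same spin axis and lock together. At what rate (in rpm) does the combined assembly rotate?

|ω_f| ≈ 1090 rpm

No external torque acts about the common axis, so total angular momentum is conserved.
Taking A's sense as positive: L = (1.110)(1330) − (0.1520)(699) = 1370 kg·m²·rpm.
Combined I = 1.110 + 0.1520 = 1.262 kg·m².
ω_f = L / I = 1370 / 1.262 = 1086 rpm.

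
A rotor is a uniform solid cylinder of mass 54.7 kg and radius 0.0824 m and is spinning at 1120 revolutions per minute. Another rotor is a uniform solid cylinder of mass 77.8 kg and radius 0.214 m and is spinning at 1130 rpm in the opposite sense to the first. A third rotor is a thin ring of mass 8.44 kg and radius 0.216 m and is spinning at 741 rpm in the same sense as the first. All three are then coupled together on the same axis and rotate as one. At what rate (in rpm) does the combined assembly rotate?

|ω_f| ≈ 641 rpm

No external torque acts about the common axis, so total angular momentum is conserved.
Moments of inertia: I_A = ½(54.7)(0.0824)² = 0.1857 kg·m²; I_B = ½(77.8)(0.214)² = 1.781 kg·m²; I_C = (8.44)(0.216)² = 0.3938 kg·m².
Taking A's sense as positive: L = (0.1857)(1120) − (1.781)(1130) + (0.3938)(741) = -1513 kg·m²·rpm.
Combined I = 0.1857 + 1.781 + 0.3938 = 2.361 kg·m².
ω_f = L / I = -1513 / 2.361 = -641.0 rpm.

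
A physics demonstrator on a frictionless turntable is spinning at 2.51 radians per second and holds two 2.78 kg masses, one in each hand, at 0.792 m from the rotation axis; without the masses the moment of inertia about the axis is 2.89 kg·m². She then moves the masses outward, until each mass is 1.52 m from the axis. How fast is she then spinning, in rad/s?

No external torque acts about the spin axis, so angular momentum is conserved.
I₁ = 2.89 + 2(2.78)(0.792)² = 6.378 kg·m²; I₂ = 2.89 + 2(2.78)(1.52)² = 15.74 kg·m².
ω₂ = I₁ω₁ / I₂ = (6.378)(2.51 rad/s) / (15.74) = 1.017 rad/s.

ω₂ ≈ 1.02 rad/s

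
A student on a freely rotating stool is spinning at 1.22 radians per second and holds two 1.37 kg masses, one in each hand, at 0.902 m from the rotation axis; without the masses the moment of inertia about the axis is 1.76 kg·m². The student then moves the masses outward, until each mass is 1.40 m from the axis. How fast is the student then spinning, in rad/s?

ω₂ ≈ 0.683 rad/s

Angular momentum about the spin axis is conserved since the torque about it is zero.
I₁ = 1.76 + 2(1.37)(0.902)² = 3.989 kg·m²; I₂ = 1.76 + 2(1.37)(1.40)² = 7.130 kg·m².
ω₂ = I₁ω₁ / I₂ = (3.989)(1.22 rad/s) / (7.130) = 0.6826 rad/s.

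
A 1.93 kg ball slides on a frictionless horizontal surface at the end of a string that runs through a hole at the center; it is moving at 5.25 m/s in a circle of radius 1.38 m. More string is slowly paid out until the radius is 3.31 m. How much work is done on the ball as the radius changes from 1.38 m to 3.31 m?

W ≈ -22.0 J

Central (radial) force ⇒ zero torque about the center ⇒ m v r is constant.
v₂ = v₁ r₁ / r₂ = (5.25)(1.38) / (3.31) = 2.189 m/s.
W = ΔKE = ½m(v₂² − v₁²) = -21.97 J.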